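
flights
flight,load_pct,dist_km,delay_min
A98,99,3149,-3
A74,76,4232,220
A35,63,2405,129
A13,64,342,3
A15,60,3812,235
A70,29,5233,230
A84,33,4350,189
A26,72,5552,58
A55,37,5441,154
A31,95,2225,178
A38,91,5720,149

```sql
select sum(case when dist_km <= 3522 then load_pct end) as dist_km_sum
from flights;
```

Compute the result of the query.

flight=A98: ✓ → 99
flight=A74: ✗
flight=A35: ✓ → 63
flight=A13: ✓ → 64
flight=A15: ✗
flight=A70: ✗
flight=A84: ✗
flight=A26: ✗
flight=A55: ✗
flight=A31: ✓ → 95
flight=A38: ✗
dist_km_sum = 99 + 63 + 64 + 95 = 321

321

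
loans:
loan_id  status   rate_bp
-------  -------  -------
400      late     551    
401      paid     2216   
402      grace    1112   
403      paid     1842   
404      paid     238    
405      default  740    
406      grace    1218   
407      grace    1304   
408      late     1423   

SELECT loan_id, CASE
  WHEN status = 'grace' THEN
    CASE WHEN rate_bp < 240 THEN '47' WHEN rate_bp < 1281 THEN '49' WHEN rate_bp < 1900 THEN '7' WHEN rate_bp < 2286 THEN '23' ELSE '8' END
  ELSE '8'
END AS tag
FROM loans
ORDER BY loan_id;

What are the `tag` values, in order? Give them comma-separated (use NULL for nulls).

8, 8, 49, 8, 8, 8, 49, 7, 8

loan_id=400: status='late' → outer ELSE → 8
loan_id=401: status='paid' → outer ELSE → 8
loan_id=402: status='grace' → inner[rate_bp < 1281] → 49
loan_id=403: status='paid' → outer ELSE → 8
loan_id=404: status='paid' → outer ELSE → 8
loan_id=405: status='default' → outer ELSE → 8
loan_id=406: status='grace' → inner[rate_bp < 1281] → 49
loan_id=407: status='grace' → inner[rate_bp < 1900] → 7
loan_id=408: status='late' → outer ELSE → 8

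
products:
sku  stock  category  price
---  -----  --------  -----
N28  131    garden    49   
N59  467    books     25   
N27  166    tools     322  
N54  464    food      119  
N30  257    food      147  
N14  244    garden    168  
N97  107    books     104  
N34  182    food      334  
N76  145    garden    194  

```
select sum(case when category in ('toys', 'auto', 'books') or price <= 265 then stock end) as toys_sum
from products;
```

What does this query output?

1815

sku=N28: ✓ → 131
sku=N59: ✓ → 467
sku=N27: ✗
sku=N54: ✓ → 464
sku=N30: ✓ → 257
sku=N14: ✓ → 244
sku=N97: ✓ → 107
sku=N34: ✗
sku=N76: ✓ → 145
toys_sum = 131 + 467 + 464 + 257 + 244 + 107 + 145 = 1815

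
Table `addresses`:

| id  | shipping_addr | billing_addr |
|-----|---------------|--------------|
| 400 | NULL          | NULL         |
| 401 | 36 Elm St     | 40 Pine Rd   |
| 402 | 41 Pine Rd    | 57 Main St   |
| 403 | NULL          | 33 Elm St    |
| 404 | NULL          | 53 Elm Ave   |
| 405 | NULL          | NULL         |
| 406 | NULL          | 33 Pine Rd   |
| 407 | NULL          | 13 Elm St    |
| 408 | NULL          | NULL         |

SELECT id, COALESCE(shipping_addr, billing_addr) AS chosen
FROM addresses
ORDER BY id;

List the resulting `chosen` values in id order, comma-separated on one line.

NULL, 36 Elm St, 41 Pine Rd, 33 Elm St, 53 Elm Ave, NULL, 33 Pine Rd, 13 Elm St, NULL

id=400: shipping_addr=NULL, billing_addr=NULL (all NULL) → NULL
id=401: shipping_addr=36 Elm St → 36 Elm St
id=402: shipping_addr=41 Pine Rd → 41 Pine Rd
id=403: shipping_addr=NULL, billing_addr=33 Elm St → 33 Elm St
id=404: shipping_addr=NULL, billing_addr=53 Elm Ave → 53 Elm Ave
id=405: shipping_addr=NULL, billing_addr=NULL (all NULL) → NULL
id=406: shipping_addr=NULL, billing_addr=33 Pine Rd → 33 Pine Rd
id=407: shipping_addr=NULL, billing_addr=13 Elm St → 13 Elm St
id=408: shipping_addr=NULL, billing_addr=NULL (all NULL) → NULL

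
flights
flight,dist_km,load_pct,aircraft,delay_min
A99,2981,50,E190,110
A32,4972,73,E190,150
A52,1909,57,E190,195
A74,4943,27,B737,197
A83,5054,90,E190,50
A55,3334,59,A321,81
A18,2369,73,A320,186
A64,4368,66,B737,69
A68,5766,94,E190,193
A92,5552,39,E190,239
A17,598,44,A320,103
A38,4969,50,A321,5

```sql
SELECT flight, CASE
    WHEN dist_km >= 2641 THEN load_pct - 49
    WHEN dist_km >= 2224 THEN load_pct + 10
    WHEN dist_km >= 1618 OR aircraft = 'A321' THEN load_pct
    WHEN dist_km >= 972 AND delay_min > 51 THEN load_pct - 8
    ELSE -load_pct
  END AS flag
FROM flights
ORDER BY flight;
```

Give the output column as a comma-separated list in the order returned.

flight=A17: ELSE → -44
flight=A18: dist_km >= 2224 → 83
flight=A32: dist_km >= 2641 → 24
flight=A38: dist_km >= 2641 → 1
flight=A52: dist_km >= 1618 OR aircraft = 'A321' → 57
flight=A55: dist_km >= 2641 → 10
flight=A64: dist_km >= 2641 → 17
flight=A68: dist_km >= 2641 → 45
flight=A74: dist_km >= 2641 → -22
flight=A83: dist_km >= 2641 → 41
flight=A92: dist_km >= 2641 → -10
flight=A99: dist_km >= 2641 → 1

-44, 83, 24, 1, 57, 10, 17, 45, -22, 41, -10, 1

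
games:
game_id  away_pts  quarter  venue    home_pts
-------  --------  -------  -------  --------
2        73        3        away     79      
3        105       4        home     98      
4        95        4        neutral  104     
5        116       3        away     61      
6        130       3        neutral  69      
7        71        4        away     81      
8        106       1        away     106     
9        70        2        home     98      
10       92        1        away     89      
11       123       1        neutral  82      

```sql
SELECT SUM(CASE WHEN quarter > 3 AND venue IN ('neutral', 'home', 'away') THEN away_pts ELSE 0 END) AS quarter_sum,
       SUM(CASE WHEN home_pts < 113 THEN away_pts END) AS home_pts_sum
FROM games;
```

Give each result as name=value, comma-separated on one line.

quarter_sum=271, home_pts_sum=981

[quarter_sum: quarter > 3 AND venue IN ('neutral', 'home', 'away')]
game_id=2: ✗
game_id=3: ✓ → 105
game_id=4: ✓ → 95
game_id=5: ✗
game_id=6: ✗
game_id=7: ✓ → 71
game_id=8: ✗
game_id=9: ✗
game_id=10: ✗
game_id=11: ✗
quarter_sum = 105 + 95 + 71 = 271
—
[home_pts_sum: home_pts < 113]
game_id=2: ✓ → 73
game_id=3: ✓ → 105
game_id=4: ✓ → 95
game_id=5: ✓ → 116
game_id=6: ✓ → 130
game_id=7: ✓ → 71
game_id=8: ✓ → 106
game_id=9: ✓ → 70
game_id=10: ✓ → 92
game_id=11: ✓ → 123
home_pts_sum = 73 + 105 + 95 + 116 + 130 + 71 + 106 + 70 + 92 + 123 = 981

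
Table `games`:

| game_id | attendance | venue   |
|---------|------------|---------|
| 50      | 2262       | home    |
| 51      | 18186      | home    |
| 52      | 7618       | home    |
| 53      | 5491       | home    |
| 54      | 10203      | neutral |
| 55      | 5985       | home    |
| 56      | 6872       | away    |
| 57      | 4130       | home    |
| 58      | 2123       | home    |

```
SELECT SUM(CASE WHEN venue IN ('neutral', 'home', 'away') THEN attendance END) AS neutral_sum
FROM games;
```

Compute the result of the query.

62870

game_id=50: ✓ → 2262
game_id=51: ✓ → 18186
game_id=52: ✓ → 7618
game_id=53: ✓ → 5491
game_id=54: ✓ → 10203
game_id=55: ✓ → 5985
game_id=56: ✓ → 6872
game_id=57: ✓ → 4130
game_id=58: ✓ → 2123
neutral_sum = 2262 + 18186 + 7618 + 5491 + 10203 + 5985 + 6872 + 4130 + 2123 = 62870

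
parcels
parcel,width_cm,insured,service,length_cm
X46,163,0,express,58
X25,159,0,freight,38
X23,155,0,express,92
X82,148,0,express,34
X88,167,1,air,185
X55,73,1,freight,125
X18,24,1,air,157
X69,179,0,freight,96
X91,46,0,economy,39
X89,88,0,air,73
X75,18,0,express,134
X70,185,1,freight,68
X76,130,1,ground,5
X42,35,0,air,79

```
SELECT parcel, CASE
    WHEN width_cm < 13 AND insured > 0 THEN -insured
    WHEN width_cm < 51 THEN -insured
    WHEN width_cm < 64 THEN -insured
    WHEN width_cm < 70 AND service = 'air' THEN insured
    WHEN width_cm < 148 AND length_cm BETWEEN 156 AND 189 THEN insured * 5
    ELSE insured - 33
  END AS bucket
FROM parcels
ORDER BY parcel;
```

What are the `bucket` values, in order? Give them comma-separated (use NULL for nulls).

-1, -33, -33, 0, -33, -32, -33, -32, 0, -32, -33, -32, -33, 0

parcel=X18: width_cm < 51 → -1
parcel=X23: ELSE → -33
parcel=X25: ELSE → -33
parcel=X42: width_cm < 51 → 0
parcel=X46: ELSE → -33
parcel=X55: ELSE → -32
parcel=X69: ELSE → -33
parcel=X70: ELSE → -32
parcel=X75: width_cm < 51 → 0
parcel=X76: ELSE → -32
parcel=X82: ELSE → -33
parcel=X88: ELSE → -32
parcel=X89: ELSE → -33
parcel=X91: width_cm < 51 → 0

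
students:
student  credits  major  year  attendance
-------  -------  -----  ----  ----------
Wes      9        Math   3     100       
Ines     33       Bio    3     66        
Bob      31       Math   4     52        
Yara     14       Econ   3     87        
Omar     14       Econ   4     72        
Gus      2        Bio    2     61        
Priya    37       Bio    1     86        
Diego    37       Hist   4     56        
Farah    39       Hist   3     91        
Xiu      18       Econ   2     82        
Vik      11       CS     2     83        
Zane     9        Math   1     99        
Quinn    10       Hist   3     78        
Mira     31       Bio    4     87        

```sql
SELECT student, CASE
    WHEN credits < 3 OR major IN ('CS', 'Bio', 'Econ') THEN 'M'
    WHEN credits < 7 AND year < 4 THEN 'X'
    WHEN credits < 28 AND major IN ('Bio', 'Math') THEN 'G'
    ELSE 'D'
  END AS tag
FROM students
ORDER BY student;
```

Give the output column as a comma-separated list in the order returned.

student=Bob: ELSE → D
student=Diego: ELSE → D
student=Farah: ELSE → D
student=Gus: credits < 3 OR major IN ('CS', 'Bio', 'Econ') → M
student=Ines: credits < 3 OR major IN ('CS', 'Bio', 'Econ') → M
student=Mira: credits < 3 OR major IN ('CS', 'Bio', 'Econ') → M
student=Omar: credits < 3 OR major IN ('CS', 'Bio', 'Econ') → M
student=Priya: credits < 3 OR major IN ('CS', 'Bio', 'Econ') → M
student=Quinn: ELSE → D
student=Vik: credits < 3 OR major IN ('CS', 'Bio', 'Econ') → M
student=Wes: credits < 28 AND major IN ('Bio', 'Math') → G
student=Xiu: credits < 3 OR major IN ('CS', 'Bio', 'Econ') → M
student=Yara: credits < 3 OR major IN ('CS', 'Bio', 'Econ') → M
student=Zane: credits < 28 AND major IN ('Bio', 'Math') → G

D, D, D, M, M, M, M, M, D, M, G, M, M, G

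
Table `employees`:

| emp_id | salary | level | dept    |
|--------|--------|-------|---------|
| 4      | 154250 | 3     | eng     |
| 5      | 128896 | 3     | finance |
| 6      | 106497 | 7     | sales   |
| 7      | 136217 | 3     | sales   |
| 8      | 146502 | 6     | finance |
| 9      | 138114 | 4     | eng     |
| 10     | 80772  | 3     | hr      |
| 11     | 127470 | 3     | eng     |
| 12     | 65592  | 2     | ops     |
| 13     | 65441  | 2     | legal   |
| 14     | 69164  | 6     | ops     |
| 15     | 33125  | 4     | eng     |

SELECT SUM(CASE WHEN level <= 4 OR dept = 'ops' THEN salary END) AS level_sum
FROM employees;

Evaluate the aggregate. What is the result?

emp_id=4: ✓ → 154250
emp_id=5: ✓ → 128896
emp_id=6: ✗
emp_id=7: ✓ → 136217
emp_id=8: ✗
emp_id=9: ✓ → 138114
emp_id=10: ✓ → 80772
emp_id=11: ✓ → 127470
emp_id=12: ✓ → 65592
emp_id=13: ✓ → 65441
emp_id=14: ✓ → 69164
emp_id=15: ✓ → 33125
level_sum = 154250 + 128896 + 136217 + 138114 + 80772 + 127470 + 65592 + 65441 + 69164 + 33125 = 999041

999041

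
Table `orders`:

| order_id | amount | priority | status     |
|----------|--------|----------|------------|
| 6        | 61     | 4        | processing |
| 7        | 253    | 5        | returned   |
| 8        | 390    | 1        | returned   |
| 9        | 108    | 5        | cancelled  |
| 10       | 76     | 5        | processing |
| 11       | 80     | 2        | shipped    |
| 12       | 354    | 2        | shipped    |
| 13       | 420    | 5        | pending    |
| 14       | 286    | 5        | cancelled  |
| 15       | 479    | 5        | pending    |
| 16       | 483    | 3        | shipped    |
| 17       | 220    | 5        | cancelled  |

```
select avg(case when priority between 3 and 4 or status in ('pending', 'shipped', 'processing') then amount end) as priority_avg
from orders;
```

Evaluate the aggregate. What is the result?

order_id=6: ✓ → 61
order_id=7: ✗
order_id=8: ✗
order_id=9: ✗
order_id=10: ✓ → 76
order_id=11: ✓ → 80
order_id=12: ✓ → 354
order_id=13: ✓ → 420
order_id=14: ✗
order_id=15: ✓ → 479
order_id=16: ✓ → 483
order_id=17: ✗
priority_avg = (61 + 76 + 80 + 354 + 420 + 479 + 483) / 7 = 279

279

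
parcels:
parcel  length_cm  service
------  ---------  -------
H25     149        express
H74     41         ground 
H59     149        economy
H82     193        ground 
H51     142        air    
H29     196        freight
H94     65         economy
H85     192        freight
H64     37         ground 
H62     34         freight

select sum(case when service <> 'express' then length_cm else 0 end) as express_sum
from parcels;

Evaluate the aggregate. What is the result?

parcel=H25: ✗
parcel=H74: ✓ → 41
parcel=H59: ✓ → 149
parcel=H82: ✓ → 193
parcel=H51: ✓ → 142
parcel=H29: ✓ → 196
parcel=H94: ✓ → 65
parcel=H85: ✓ → 192
parcel=H64: ✓ → 37
parcel=H62: ✓ → 34
express_sum = 41 + 149 + 193 + 142 + 196 + 65 + 192 + 37 + 34 = 1049

1049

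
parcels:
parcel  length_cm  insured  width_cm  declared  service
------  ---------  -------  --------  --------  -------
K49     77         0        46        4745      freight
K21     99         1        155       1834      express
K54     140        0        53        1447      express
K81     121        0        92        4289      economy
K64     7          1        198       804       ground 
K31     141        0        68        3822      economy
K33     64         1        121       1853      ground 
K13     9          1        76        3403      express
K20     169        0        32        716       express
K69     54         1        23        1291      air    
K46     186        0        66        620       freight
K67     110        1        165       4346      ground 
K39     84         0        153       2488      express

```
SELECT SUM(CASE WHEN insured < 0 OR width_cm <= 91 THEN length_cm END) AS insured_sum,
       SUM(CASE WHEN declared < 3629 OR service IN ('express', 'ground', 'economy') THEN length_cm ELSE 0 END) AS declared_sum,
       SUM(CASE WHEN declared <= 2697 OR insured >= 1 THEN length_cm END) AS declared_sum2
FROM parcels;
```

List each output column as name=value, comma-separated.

[insured_sum: insured < 0 OR width_cm <= 91]
parcel=K49: ✓ → 77
parcel=K21: ✗
parcel=K54: ✓ → 140
parcel=K81: ✗
parcel=K64: ✗
parcel=K31: ✓ → 141
parcel=K33: ✗
parcel=K13: ✓ → 9
parcel=K20: ✓ → 169
parcel=K69: ✓ → 54
parcel=K46: ✓ → 186
parcel=K67: ✗
parcel=K39: ✗
insured_sum = 77 + 140 + 141 + 9 + 169 + 54 + 186 = 776
—
[declared_sum: declared < 3629 OR service IN ('express', 'ground', 'economy')]
parcel=K49: ✗
parcel=K21: ✓ → 99
parcel=K54: ✓ → 140
parcel=K81: ✓ → 121
parcel=K64: ✓ → 7
parcel=K31: ✓ → 141
parcel=K33: ✓ → 64
parcel=K13: ✓ → 9
parcel=K20: ✓ → 169
parcel=K69: ✓ → 54
parcel=K46: ✓ → 186
parcel=K67: ✓ → 110
parcel=K39: ✓ → 84
declared_sum = 99 + 140 + 121 + 7 + 141 + 64 + 9 + 169 + 54 + 186 + 110 + 84 = 1184
—
[declared_sum2: declared <= 2697 OR insured >= 1]
parcel=K49: ✗
parcel=K21: ✓ → 99
parcel=K54: ✓ → 140
parcel=K81: ✗
parcel=K64: ✓ → 7
parcel=K31: ✗
parcel=K33: ✓ → 64
parcel=K13: ✓ → 9
parcel=K20: ✓ → 169
parcel=K69: ✓ → 54
parcel=K46: ✓ → 186
parcel=K67: ✓ → 110
parcel=K39: ✓ → 84
declared_sum2 = 99 + 140 + 7 + 64 + 9 + 169 + 54 + 186 + 110 + 84 = 922

insured_sum=776, declared_sum=1184, declared_sum2=922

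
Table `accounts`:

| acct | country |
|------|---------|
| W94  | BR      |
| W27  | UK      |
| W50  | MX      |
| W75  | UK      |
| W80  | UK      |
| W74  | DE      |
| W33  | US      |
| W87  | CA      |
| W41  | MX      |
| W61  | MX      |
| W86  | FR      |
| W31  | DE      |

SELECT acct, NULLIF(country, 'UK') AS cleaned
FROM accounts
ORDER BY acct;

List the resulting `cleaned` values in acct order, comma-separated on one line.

acct=W27: country=UK vs UK: equal → NULL
acct=W31: country=DE vs UK: differ → DE
acct=W33: country=US vs UK: differ → US
acct=W41: country=MX vs UK: differ → MX
acct=W50: country=MX vs UK: differ → MX
acct=W61: country=MX vs UK: differ → MX
acct=W74: country=DE vs UK: differ → DE
acct=W75: country=UK vs UK: equal → NULL
acct=W80: country=UK vs UK: equal → NULL
acct=W86: country=FR vs UK: differ → FR
acct=W87: country=CA vs UK: differ → CA
acct=W94: country=BR vs UK: differ → BR

NULL, DE, US, MX, MX, MX, DE, NULL, NULL, FR, CA, BR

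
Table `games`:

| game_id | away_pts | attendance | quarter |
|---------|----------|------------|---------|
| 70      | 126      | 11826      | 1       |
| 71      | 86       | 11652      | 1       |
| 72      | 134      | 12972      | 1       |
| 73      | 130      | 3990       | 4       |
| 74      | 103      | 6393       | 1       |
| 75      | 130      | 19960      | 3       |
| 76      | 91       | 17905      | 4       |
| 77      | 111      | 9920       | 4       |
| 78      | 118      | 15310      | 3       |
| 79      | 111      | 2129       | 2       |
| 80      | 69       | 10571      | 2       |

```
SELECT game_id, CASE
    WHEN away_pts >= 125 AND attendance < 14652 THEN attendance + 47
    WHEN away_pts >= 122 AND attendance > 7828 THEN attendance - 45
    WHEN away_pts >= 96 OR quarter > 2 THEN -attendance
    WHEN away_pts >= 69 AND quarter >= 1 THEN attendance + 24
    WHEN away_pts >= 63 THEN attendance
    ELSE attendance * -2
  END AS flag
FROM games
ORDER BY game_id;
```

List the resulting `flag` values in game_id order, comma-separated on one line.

game_id=70: away_pts >= 125 AND attendance < 14652 → 11873
game_id=71: away_pts >= 69 AND quarter >= 1 → 11676
game_id=72: away_pts >= 125 AND attendance < 14652 → 13019
game_id=73: away_pts >= 125 AND attendance < 14652 → 4037
game_id=74: away_pts >= 96 OR quarter > 2 → -6393
game_id=75: away_pts >= 122 AND attendance > 7828 → 19915
game_id=76: away_pts >= 96 OR quarter > 2 → -17905
game_id=77: away_pts >= 96 OR quarter > 2 → -9920
game_id=78: away_pts >= 96 OR quarter > 2 → -15310
game_id=79: away_pts >= 96 OR quarter > 2 → -2129
game_id=80: away_pts >= 69 AND quarter >= 1 → 10595

11873, 11676, 13019, 4037, -6393, 19915, -17905, -9920, -15310, -2129, 10595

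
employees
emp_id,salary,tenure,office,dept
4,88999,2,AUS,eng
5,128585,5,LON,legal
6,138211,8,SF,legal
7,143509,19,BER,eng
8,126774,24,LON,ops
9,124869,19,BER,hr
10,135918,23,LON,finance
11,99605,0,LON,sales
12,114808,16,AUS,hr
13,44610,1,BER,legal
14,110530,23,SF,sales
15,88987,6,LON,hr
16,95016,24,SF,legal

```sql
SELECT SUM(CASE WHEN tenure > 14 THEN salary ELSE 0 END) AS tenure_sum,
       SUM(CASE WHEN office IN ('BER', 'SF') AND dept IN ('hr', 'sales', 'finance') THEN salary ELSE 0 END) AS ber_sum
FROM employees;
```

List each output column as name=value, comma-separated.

[tenure_sum: tenure > 14]
emp_id=4: ✗
emp_id=5: ✗
emp_id=6: ✗
emp_id=7: ✓ → 143509
emp_id=8: ✓ → 126774
emp_id=9: ✓ → 124869
emp_id=10: ✓ → 135918
emp_id=11: ✗
emp_id=12: ✓ → 114808
emp_id=13: ✗
emp_id=14: ✓ → 110530
emp_id=15: ✗
emp_id=16: ✓ → 95016
tenure_sum = 143509 + 126774 + 124869 + 135918 + 114808 + 110530 + 95016 = 851424
—
[ber_sum: office IN ('BER', 'SF') AND dept IN ('hr', 'sales', 'finance')]
emp_id=4: ✗
emp_id=5: ✗
emp_id=6: ✗
emp_id=7: ✗
emp_id=8: ✗
emp_id=9: ✓ → 124869
emp_id=10: ✗
emp_id=11: ✗
emp_id=12: ✗
emp_id=13: ✗
emp_id=14: ✓ → 110530
emp_id=15: ✗
emp_id=16: ✗
ber_sum = 124869 + 110530 = 235399

tenure_sum=851424, ber_sum=235399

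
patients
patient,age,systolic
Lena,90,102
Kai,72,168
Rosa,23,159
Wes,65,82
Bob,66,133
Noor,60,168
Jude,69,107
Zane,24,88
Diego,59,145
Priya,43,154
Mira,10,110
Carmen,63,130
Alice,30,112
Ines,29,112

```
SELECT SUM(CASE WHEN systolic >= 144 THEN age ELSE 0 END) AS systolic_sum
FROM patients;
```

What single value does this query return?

patient=Lena: ✗
patient=Kai: ✓ → 72
patient=Rosa: ✓ → 23
patient=Wes: ✗
patient=Bob: ✗
patient=Noor: ✓ → 60
patient=Jude: ✗
patient=Zane: ✗
patient=Diego: ✓ → 59
patient=Priya: ✓ → 43
patient=Mira: ✗
patient=Carmen: ✗
patient=Alice: ✗
patient=Ines: ✗
systolic_sum = 72 + 23 + 60 + 59 + 43 = 257

257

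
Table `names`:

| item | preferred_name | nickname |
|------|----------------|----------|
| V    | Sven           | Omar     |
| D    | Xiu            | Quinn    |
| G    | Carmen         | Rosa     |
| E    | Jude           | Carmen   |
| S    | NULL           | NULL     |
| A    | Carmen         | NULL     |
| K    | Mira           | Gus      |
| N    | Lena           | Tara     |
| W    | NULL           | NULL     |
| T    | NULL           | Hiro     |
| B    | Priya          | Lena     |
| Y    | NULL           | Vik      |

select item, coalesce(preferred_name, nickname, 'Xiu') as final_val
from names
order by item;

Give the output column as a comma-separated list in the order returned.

item=A: preferred_name=Carmen → Carmen
item=B: preferred_name=Priya → Priya
item=D: preferred_name=Xiu → Xiu
item=E: preferred_name=Jude → Jude
item=G: preferred_name=Carmen → Carmen
item=K: preferred_name=Mira → Mira
item=N: preferred_name=Lena → Lena
item=S: preferred_name=NULL, nickname=NULL, → literal Xiu → Xiu
item=T: preferred_name=NULL, nickname=Hiro → Hiro
item=V: preferred_name=Sven → Sven
item=W: preferred_name=NULL, nickname=NULL, → literal Xiu → Xiu
item=Y: preferred_name=NULL, nickname=Vik → Vik

Carmen, Priya, Xiu, Jude, Carmen, Mira, Lena, Xiu, Hiro, Sven, Xiu, Vik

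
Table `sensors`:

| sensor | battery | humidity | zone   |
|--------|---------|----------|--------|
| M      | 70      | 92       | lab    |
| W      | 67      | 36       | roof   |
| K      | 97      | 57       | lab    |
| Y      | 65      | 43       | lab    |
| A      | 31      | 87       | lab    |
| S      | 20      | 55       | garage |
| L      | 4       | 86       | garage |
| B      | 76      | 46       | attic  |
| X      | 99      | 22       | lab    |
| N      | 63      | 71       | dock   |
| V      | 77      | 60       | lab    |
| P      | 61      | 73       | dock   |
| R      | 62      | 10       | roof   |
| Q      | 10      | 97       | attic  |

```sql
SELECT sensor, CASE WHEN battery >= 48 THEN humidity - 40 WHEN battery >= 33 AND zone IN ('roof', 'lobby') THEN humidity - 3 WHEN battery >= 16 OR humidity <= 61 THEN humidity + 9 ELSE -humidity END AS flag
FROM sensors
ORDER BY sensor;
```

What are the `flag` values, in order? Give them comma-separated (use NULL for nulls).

96, 6, 17, -86, 52, 31, 33, -97, -30, 64, 20, -4, -18, 3

sensor=A: battery >= 16 OR humidity <= 61 → 96
sensor=B: battery >= 48 → 6
sensor=K: battery >= 48 → 17
sensor=L: ELSE → -86
sensor=M: battery >= 48 → 52
sensor=N: battery >= 48 → 31
sensor=P: battery >= 48 → 33
sensor=Q: ELSE → -97
sensor=R: battery >= 48 → -30
sensor=S: battery >= 16 OR humidity <= 61 → 64
sensor=V: battery >= 48 → 20
sensor=W: battery >= 48 → -4
sensor=X: battery >= 48 → -18
sensor=Y: battery >= 48 → 3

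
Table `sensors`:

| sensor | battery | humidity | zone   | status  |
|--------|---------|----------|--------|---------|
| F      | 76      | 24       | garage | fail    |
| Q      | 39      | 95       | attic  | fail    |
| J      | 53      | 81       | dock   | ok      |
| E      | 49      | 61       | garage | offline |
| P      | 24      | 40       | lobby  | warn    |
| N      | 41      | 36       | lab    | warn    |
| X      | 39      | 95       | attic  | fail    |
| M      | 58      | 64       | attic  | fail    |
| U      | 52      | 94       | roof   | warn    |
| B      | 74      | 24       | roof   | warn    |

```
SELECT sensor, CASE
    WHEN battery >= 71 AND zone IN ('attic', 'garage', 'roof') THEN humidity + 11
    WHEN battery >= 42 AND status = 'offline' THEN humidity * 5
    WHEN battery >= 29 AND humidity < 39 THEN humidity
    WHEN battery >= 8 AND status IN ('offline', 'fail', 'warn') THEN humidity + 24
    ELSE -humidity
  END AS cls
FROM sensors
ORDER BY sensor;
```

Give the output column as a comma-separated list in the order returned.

35, 305, 35, -81, 88, 36, 64, 119, 118, 119

sensor=B: battery >= 71 AND zone IN ('attic', 'garage', 'roof') → 35
sensor=E: battery >= 42 AND status = 'offline' → 305
sensor=F: battery >= 71 AND zone IN ('attic', 'garage', 'roof') → 35
sensor=J: ELSE → -81
sensor=M: battery >= 8 AND status IN ('offline', 'fail', 'warn') → 88
sensor=N: battery >= 29 AND humidity < 39 → 36
sensor=P: battery >= 8 AND status IN ('offline', 'fail', 'warn') → 64
sensor=Q: battery >= 8 AND status IN ('offline', 'fail', 'warn') → 119
sensor=U: battery >= 8 AND status IN ('offline', 'fail', 'warn') → 118
sensor=X: battery >= 8 AND status IN ('offline', 'fail', 'warn') → 119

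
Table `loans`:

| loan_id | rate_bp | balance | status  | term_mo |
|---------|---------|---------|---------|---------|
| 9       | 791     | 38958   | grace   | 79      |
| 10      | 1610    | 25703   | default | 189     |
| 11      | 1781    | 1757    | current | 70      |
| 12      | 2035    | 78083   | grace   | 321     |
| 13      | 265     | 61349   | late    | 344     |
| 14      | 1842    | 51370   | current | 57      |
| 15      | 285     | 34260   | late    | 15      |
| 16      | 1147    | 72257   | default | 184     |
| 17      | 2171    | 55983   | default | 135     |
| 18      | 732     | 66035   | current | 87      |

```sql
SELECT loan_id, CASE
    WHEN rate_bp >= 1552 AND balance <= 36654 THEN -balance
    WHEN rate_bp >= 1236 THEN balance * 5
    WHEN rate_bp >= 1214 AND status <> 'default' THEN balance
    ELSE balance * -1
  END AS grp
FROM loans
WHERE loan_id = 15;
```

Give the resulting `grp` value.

loan_id = 15: rate_bp=285, balance=34260, status=late, term_mo=15.
rate_bp >= 1552 AND balance <= 36654 → false
rate_bp >= 1236 → false
rate_bp >= 1214 AND status <> 'default' → false
No prior WHEN matched → ELSE → -34260

-34260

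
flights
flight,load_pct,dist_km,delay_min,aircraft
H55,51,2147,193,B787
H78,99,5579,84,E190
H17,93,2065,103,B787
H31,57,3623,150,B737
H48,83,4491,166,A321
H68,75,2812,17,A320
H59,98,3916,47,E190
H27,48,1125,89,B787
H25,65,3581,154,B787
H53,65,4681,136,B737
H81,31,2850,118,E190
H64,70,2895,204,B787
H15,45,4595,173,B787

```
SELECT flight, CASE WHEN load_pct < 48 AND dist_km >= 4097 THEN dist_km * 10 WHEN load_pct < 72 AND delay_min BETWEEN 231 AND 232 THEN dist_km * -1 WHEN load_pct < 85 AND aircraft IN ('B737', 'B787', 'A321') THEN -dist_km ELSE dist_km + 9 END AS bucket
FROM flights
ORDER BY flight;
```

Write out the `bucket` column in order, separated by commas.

flight=H15: load_pct < 48 AND dist_km >= 4097 → 45950
flight=H17: ELSE → 2074
flight=H25: load_pct < 85 AND aircraft IN ('B737', 'B787', 'A321') → -3581
flight=H27: load_pct < 85 AND aircraft IN ('B737', 'B787', 'A321') → -1125
flight=H31: load_pct < 85 AND aircraft IN ('B737', 'B787', 'A321') → -3623
flight=H48: load_pct < 85 AND aircraft IN ('B737', 'B787', 'A321') → -4491
flight=H53: load_pct < 85 AND aircraft IN ('B737', 'B787', 'A321') → -4681
flight=H55: load_pct < 85 AND aircraft IN ('B737', 'B787', 'A321') → -2147
flight=H59: ELSE → 3925
flight=H64: load_pct < 85 AND aircraft IN ('B737', 'B787', 'A321') → -2895
flight=H68: ELSE → 2821
flight=H78: ELSE → 5588
flight=H81: ELSE → 2859

45950, 2074, -3581, -1125, -3623, -4491, -4681, -2147, 3925, -2895, 2821, 5588, 2859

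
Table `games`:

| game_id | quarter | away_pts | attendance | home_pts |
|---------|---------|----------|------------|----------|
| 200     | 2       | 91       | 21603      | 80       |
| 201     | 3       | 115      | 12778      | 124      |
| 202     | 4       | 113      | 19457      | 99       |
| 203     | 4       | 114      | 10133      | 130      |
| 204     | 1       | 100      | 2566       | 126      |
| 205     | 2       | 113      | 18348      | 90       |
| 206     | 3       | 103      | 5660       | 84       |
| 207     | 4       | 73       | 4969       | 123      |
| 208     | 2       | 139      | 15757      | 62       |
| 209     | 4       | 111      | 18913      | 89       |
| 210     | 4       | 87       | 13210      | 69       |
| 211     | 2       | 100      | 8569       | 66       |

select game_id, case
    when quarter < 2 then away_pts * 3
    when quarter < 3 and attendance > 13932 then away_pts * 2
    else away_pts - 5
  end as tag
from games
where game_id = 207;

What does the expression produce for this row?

game_id = 207: quarter=4, away_pts=73, attendance=4969, home_pts=123.
quarter < 2 → false
quarter < 3 and attendance > 13932 → false
No prior WHEN matched → ELSE → 68

68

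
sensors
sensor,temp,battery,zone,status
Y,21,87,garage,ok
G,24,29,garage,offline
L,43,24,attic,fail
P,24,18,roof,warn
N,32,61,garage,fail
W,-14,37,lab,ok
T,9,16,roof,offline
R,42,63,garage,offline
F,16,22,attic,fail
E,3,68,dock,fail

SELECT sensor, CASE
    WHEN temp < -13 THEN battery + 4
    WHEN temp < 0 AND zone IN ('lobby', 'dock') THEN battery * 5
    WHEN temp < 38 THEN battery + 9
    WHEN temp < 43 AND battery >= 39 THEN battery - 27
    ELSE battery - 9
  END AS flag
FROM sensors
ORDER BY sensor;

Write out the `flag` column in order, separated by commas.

77, 31, 38, 15, 70, 27, 36, 25, 41, 96

sensor=E: temp < 38 → 77
sensor=F: temp < 38 → 31
sensor=G: temp < 38 → 38
sensor=L: ELSE → 15
sensor=N: temp < 38 → 70
sensor=P: temp < 38 → 27
sensor=R: temp < 43 AND battery >= 39 → 36
sensor=T: temp < 38 → 25
sensor=W: temp < -13 → 41
sensor=Y: temp < 38 → 96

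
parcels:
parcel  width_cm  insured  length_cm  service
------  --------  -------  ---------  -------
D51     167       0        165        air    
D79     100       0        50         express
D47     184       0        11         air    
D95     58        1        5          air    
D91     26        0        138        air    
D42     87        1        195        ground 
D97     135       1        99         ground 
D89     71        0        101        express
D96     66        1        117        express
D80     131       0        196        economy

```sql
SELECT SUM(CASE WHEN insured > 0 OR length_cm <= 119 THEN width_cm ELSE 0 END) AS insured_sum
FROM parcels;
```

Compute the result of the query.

701

parcel=D51: ✗
parcel=D79: ✓ → 100
parcel=D47: ✓ → 184
parcel=D95: ✓ → 58
parcel=D91: ✗
parcel=D42: ✓ → 87
parcel=D97: ✓ → 135
parcel=D89: ✓ → 71
parcel=D96: ✓ → 66
parcel=D80: ✗
insured_sum = 100 + 184 + 58 + 87 + 135 + 71 + 66 = 701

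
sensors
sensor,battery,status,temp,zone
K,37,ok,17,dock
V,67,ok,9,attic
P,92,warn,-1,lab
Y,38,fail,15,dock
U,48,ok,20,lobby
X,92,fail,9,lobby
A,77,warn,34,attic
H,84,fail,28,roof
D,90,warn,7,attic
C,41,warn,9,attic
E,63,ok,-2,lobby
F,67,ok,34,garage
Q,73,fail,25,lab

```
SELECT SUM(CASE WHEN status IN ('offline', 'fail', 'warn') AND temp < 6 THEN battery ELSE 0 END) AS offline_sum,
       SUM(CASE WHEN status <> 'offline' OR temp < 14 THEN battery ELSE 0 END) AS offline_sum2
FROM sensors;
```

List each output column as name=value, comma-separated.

[offline_sum: status IN ('offline', 'fail', 'warn') AND temp < 6]
sensor=K: ✗
sensor=V: ✗
sensor=P: ✓ → 92
sensor=Y: ✗
sensor=U: ✗
sensor=X: ✗
sensor=A: ✗
sensor=H: ✗
sensor=D: ✗
sensor=C: ✗
sensor=E: ✗
sensor=F: ✗
sensor=Q: ✗
offline_sum = 92
—
[offline_sum2: status <> 'offline' OR temp < 14]
sensor=K: ✓ → 37
sensor=V: ✓ → 67
sensor=P: ✓ → 92
sensor=Y: ✓ → 38
sensor=U: ✓ → 48
sensor=X: ✓ → 92
sensor=A: ✓ → 77
sensor=H: ✓ → 84
sensor=D: ✓ → 90
sensor=C: ✓ → 41
sensor=E: ✓ → 63
sensor=F: ✓ → 67
sensor=Q: ✓ → 73
offline_sum2 = 37 + 67 + 92 + 38 + 48 + 92 + 77 + 84 + 90 + 41 + 63 + 67 + 73 = 869

offline_sum=92, offline_sum2=869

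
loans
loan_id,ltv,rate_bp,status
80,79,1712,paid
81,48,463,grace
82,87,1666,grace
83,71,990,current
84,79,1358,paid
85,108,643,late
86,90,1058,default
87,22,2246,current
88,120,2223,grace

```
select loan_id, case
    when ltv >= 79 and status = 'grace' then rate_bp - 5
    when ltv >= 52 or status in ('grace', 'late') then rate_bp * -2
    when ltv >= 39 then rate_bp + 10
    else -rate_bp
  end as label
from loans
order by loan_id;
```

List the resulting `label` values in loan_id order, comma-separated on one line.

-3424, -926, 1661, -1980, -2716, -1286, -2116, -2246, 2218

loan_id=80: ltv >= 52 or status in ('grace', 'late') → -3424
loan_id=81: ltv >= 52 or status in ('grace', 'late') → -926
loan_id=82: ltv >= 79 and status = 'grace' → 1661
loan_id=83: ltv >= 52 or status in ('grace', 'late') → -1980
loan_id=84: ltv >= 52 or status in ('grace', 'late') → -2716
loan_id=85: ltv >= 52 or status in ('grace', 'late') → -1286
loan_id=86: ltv >= 52 or status in ('grace', 'late') → -2116
loan_id=87: ELSE → -2246
loan_id=88: ltv >= 79 and status = 'grace' → 2218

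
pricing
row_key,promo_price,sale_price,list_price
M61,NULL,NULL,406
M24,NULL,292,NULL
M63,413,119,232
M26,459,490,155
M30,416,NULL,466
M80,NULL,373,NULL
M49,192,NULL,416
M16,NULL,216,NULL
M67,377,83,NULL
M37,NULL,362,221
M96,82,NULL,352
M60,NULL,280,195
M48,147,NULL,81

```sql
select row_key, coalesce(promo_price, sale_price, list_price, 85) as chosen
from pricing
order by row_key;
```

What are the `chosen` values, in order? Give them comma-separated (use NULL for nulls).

row_key=M16: promo_price=NULL, sale_price=216 → 216
row_key=M24: promo_price=NULL, sale_price=292 → 292
row_key=M26: promo_price=459 → 459
row_key=M30: promo_price=416 → 416
row_key=M37: promo_price=NULL, sale_price=362 → 362
row_key=M48: promo_price=147 → 147
row_key=M49: promo_price=192 → 192
row_key=M60: promo_price=NULL, sale_price=280 → 280
row_key=M61: promo_price=NULL, sale_price=NULL, list_price=406 → 406
row_key=M63: promo_price=413 → 413
row_key=M67: promo_price=377 → 377
row_key=M80: promo_price=NULL, sale_price=373 → 373
row_key=M96: promo_price=82 → 82

216, 292, 459, 416, 362, 147, 192, 280, 406, 413, 377, 373, 82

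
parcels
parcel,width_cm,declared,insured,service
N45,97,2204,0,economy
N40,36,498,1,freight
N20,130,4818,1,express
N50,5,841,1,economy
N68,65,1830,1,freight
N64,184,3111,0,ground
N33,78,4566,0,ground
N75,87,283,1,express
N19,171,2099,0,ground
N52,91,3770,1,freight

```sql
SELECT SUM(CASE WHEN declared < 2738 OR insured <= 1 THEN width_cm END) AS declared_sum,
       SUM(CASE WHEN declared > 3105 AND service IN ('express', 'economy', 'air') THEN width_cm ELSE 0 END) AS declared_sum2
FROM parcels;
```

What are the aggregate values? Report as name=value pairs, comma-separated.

declared_sum=944, declared_sum2=130

[declared_sum: declared < 2738 OR insured <= 1]
parcel=N45: ✓ → 97
parcel=N40: ✓ → 36
parcel=N20: ✓ → 130
parcel=N50: ✓ → 5
parcel=N68: ✓ → 65
parcel=N64: ✓ → 184
parcel=N33: ✓ → 78
parcel=N75: ✓ → 87
parcel=N19: ✓ → 171
parcel=N52: ✓ → 91
declared_sum = 97 + 36 + 130 + 5 + 65 + 184 + 78 + 87 + 171 + 91 = 944
—
[declared_sum2: declared > 3105 AND service IN ('express', 'economy', 'air')]
parcel=N45: ✗
parcel=N40: ✗
parcel=N20: ✓ → 130
parcel=N50: ✗
parcel=N68: ✗
parcel=N64: ✗
parcel=N33: ✗
parcel=N75: ✗
parcel=N19: ✗
parcel=N52: ✗
declared_sum2 = 130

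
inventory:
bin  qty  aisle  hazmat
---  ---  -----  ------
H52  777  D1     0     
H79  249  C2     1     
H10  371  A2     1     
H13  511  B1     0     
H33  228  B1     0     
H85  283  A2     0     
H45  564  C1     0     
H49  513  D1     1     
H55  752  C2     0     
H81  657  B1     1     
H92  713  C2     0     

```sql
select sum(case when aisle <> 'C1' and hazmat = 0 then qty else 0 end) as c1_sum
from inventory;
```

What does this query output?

bin=H52: ✓ → 777
bin=H79: ✗
bin=H10: ✗
bin=H13: ✓ → 511
bin=H33: ✓ → 228
bin=H85: ✓ → 283
bin=H45: ✗
bin=H49: ✗
bin=H55: ✓ → 752
bin=H81: ✗
bin=H92: ✓ → 713
c1_sum = 777 + 511 + 228 + 283 + 752 + 713 = 3264

3264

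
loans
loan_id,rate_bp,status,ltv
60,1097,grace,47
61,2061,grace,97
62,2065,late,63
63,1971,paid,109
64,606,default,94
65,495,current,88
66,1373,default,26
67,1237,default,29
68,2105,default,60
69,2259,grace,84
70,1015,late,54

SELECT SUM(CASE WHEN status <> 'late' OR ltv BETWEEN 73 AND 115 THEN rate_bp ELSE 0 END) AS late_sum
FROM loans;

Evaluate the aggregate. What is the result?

loan_id=60: ✓ → 1097
loan_id=61: ✓ → 2061
loan_id=62: ✗
loan_id=63: ✓ → 1971
loan_id=64: ✓ → 606
loan_id=65: ✓ → 495
loan_id=66: ✓ → 1373
loan_id=67: ✓ → 1237
loan_id=68: ✓ → 2105
loan_id=69: ✓ → 2259
loan_id=70: ✗
late_sum = 1097 + 2061 + 1971 + 606 + 495 + 1373 + 1237 + 2105 + 2259 = 13204

13204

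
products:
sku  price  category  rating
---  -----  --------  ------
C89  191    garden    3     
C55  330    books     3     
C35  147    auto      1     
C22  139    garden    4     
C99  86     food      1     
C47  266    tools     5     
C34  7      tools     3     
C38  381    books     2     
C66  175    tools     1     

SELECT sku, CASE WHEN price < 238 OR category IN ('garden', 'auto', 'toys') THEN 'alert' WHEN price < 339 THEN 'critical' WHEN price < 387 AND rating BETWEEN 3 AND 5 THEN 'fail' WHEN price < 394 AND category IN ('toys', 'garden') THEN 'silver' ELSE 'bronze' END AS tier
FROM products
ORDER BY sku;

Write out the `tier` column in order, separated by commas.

sku=C22: price < 238 OR category IN ('garden', 'auto', 'toys') → alert
sku=C34: price < 238 OR category IN ('garden', 'auto', 'toys') → alert
sku=C35: price < 238 OR category IN ('garden', 'auto', 'toys') → alert
sku=C38: ELSE → bronze
sku=C47: price < 339 → critical
sku=C55: price < 339 → critical
sku=C66: price < 238 OR category IN ('garden', 'auto', 'toys') → alert
sku=C89: price < 238 OR category IN ('garden', 'auto', 'toys') → alert
sku=C99: price < 238 OR category IN ('garden', 'auto', 'toys') → alert

alert, alert, alert, bronze, critical, critical, alert, alert, alert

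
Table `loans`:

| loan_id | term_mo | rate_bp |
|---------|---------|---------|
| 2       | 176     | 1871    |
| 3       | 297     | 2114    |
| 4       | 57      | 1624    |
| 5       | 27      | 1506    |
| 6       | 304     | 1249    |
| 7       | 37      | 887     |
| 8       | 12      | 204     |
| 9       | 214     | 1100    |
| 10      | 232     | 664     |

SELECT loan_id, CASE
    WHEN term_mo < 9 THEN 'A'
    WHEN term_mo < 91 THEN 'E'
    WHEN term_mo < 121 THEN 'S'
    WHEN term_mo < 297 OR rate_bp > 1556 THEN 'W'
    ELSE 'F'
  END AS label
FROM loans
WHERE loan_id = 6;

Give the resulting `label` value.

loan_id = 6: term_mo=304, rate_bp=1249.
term_mo < 9 → false
term_mo < 91 → false
term_mo < 121 → false
term_mo < 297 OR rate_bp > 1556 → false
No prior WHEN matched → ELSE → F

F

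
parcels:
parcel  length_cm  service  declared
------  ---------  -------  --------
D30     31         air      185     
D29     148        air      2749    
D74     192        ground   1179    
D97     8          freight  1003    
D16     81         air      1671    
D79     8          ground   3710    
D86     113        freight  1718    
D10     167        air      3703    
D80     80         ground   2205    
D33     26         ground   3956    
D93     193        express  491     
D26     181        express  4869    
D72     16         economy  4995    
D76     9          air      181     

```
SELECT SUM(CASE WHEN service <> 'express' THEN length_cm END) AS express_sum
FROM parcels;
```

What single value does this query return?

879

parcel=D30: ✓ → 31
parcel=D29: ✓ → 148
parcel=D74: ✓ → 192
parcel=D97: ✓ → 8
parcel=D16: ✓ → 81
parcel=D79: ✓ → 8
parcel=D86: ✓ → 113
parcel=D10: ✓ → 167
parcel=D80: ✓ → 80
parcel=D33: ✓ → 26
parcel=D93: ✗
parcel=D26: ✗
parcel=D72: ✓ → 16
parcel=D76: ✓ → 9
express_sum = 31 + 148 + 192 + 8 + 81 + 8 + 113 + 167 + 80 + 26 + 16 + 9 = 879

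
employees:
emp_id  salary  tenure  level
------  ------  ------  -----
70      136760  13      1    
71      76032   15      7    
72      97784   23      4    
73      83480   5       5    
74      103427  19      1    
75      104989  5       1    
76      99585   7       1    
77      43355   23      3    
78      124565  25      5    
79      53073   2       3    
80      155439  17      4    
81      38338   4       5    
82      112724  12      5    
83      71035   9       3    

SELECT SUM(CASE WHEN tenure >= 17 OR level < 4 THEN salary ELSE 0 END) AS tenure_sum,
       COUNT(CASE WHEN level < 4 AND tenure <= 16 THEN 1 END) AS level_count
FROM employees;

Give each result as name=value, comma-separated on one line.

[tenure_sum: tenure >= 17 OR level < 4]
emp_id=70: ✓ → 136760
emp_id=71: ✗
emp_id=72: ✓ → 97784
emp_id=73: ✗
emp_id=74: ✓ → 103427
emp_id=75: ✓ → 104989
emp_id=76: ✓ → 99585
emp_id=77: ✓ → 43355
emp_id=78: ✓ → 124565
emp_id=79: ✓ → 53073
emp_id=80: ✓ → 155439
emp_id=81: ✗
emp_id=82: ✗
emp_id=83: ✓ → 71035
tenure_sum = 136760 + 97784 + 103427 + 104989 + 99585 + 43355 + 124565 + 53073 + 155439 + 71035 = 990012
—
[level_count: level < 4 AND tenure <= 16]
emp_id=70: ✓ → 1
emp_id=71: ✗
emp_id=72: ✗
emp_id=73: ✗
emp_id=74: ✗
emp_id=75: ✓ → 1
emp_id=76: ✓ → 1
emp_id=77: ✗
emp_id=78: ✗
emp_id=79: ✓ → 1
emp_id=80: ✗
emp_id=81: ✗
emp_id=82: ✗
emp_id=83: ✓ → 1
level_count = COUNT(1, 1, 1, 1, 1) = 5

tenure_sum=990012, level_count=5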